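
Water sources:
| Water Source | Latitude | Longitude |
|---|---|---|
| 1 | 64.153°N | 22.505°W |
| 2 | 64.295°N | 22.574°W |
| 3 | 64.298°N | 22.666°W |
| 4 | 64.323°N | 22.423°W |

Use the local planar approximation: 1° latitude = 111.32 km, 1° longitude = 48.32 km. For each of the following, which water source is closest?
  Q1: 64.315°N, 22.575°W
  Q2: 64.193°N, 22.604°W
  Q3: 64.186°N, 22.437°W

Q1→2; Q2→1; Q3→1

Q1 at 64.315°N, 22.575°W:
  1: √((-0.162·111.32)² + (0.070·48.32)²) = √(325.21939 + 11.44063) = 18.348 km
  2: √((-0.020·111.32)² + (0.001·48.32)²) = √(4.95686 + 0.00233) = 2.227 km
  3: √((-0.017·111.32)² + (-0.091·48.32)²) = √(3.58133 + 19.33466) = 4.787 km
  4: √((0.008·111.32)² + (0.152·48.32)²) = √(0.79310 + 53.94374) = 7.398 km
  → nearest: 2 (2.227 km)
Q2 at 64.193°N, 22.604°W:
  1: √((-0.040·111.32)² + (0.099·48.32)²) = √(19.82743 + 22.88359) = 6.535 km
  2: √((0.102·111.32)² + (0.030·48.32)²) = √(128.92785 + 2.10134) = 11.447 km
  3: √((0.105·111.32)² + (-0.062·48.32)²) = √(136.62337 + 8.97506) = 12.066 km
  4: √((0.130·111.32)² + (0.181·48.32)²) = √(209.42721 + 76.49112) = 16.909 km
  → nearest: 1 (6.535 km)
Q3 at 64.186°N, 22.437°W:
  1: √((-0.033·111.32)² + (-0.068·48.32)²) = √(13.49504 + 10.79622) = 4.929 km
  2: √((0.109·111.32)² + (-0.137·48.32)²) = √(147.23104 + 43.82228) = 13.822 km
  3: √((0.112·111.32)² + (-0.229·48.32)²) = √(155.44703 + 122.44042) = 16.670 km
  4: √((0.137·111.32)² + (0.014·48.32)²) = √(232.58812 + 0.45763) = 15.266 km
  → nearest: 1 (4.929 km)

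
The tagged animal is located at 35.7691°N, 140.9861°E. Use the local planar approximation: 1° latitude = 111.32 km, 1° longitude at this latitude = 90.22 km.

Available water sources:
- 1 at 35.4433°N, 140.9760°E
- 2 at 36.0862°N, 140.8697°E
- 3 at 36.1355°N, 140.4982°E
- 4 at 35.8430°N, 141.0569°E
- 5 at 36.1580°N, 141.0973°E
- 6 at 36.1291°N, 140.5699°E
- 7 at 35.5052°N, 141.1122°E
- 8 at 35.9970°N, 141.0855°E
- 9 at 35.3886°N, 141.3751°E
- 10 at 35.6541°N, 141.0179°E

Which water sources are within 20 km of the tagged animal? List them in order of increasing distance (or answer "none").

4, 10

Distances from 35.7691°N, 140.9861°E:
1: 36.2795 km
2: 36.8286 km
3: 60.0104 km
4: 10.4152 km
5: 44.4396 km
6: 54.9180 km
7: 31.5033 km
8: 26.9082 km
9: 55.0076 km
10: 13.1193 km
Threshold 20 km: 4 (10.4152 km), 10 (13.1193 km) are within range.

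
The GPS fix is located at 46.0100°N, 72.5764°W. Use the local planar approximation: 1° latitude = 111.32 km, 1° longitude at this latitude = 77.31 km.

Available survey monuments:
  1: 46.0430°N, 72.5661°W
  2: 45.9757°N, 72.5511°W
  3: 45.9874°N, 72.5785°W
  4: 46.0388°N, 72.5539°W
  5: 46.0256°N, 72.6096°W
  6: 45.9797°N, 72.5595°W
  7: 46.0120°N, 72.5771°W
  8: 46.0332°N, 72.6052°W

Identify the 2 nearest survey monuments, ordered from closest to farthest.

Distances from 46.0100°N, 72.5764°W:
1: √((0.0330·111.32)² + (0.0103·77.31)²) = √(13.495043 + 0.634083) = 3.7589 km
2: √((-0.0343·111.32)² + (0.0253·77.31)²) = √(14.579232 + 3.825713) = 4.2901 km
3: √((-0.0226·111.32)² + (-0.0021·77.31)²) = √(6.329411 + 0.026358) = 2.5211 km
4: √((0.0288·111.32)² + (0.0225·77.31)²) = √(10.278539 + 3.025773) = 3.6475 km
5: √((0.0156·111.32)² + (-0.0332·77.31)²) = √(3.015752 + 6.587908) = 3.0990 km
6: √((-0.0303·111.32)² + (0.0169·77.31)²) = √(11.377102 + 1.707044) = 3.6172 km
7: √((0.0020·111.32)² + (-0.0007·77.31)²) = √(0.049569 + 0.002929) = 0.2291 km
8: √((0.0232·111.32)² + (-0.0288·77.31)²) = √(6.669947 + 4.957427) = 3.4099 km
Sorted: 7 (0.2291 km) < 3 (2.5211 km) < 5 (3.0990 km) < 8 (3.4099 km) < …

7, 3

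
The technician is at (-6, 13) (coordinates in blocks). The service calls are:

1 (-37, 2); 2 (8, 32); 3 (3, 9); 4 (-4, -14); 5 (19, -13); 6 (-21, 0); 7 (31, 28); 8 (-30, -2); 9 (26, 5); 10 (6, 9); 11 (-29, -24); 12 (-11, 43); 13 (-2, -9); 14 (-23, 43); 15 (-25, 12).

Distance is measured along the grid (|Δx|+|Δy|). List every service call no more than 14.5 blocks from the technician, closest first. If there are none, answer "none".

3

Distances from (-6, 13):
1: |-31| + |-11| = 31 + 11 = 42 blocks
2: |14| + |19| = 14 + 19 = 33 blocks
3: |9| + |-4| = 9 + 4 = 13 blocks
4: |2| + |-27| = 2 + 27 = 29 blocks
5: |25| + |-26| = 25 + 26 = 51 blocks
6: |-15| + |-13| = 15 + 13 = 28 blocks
7: |37| + |15| = 37 + 15 = 52 blocks
8: |-24| + |-15| = 24 + 15 = 39 blocks
9: |32| + |-8| = 32 + 8 = 40 blocks
10: |12| + |-4| = 12 + 4 = 16 blocks
11: |-23| + |-37| = 23 + 37 = 60 blocks
12: |-5| + |30| = 5 + 30 = 35 blocks
13: |4| + |-22| = 4 + 22 = 26 blocks
14: |-17| + |30| = 17 + 30 = 47 blocks
15: |-19| + |-1| = 19 + 1 = 20 blocks
Threshold 14.5 blocks: 3 (13 blocks) is within range.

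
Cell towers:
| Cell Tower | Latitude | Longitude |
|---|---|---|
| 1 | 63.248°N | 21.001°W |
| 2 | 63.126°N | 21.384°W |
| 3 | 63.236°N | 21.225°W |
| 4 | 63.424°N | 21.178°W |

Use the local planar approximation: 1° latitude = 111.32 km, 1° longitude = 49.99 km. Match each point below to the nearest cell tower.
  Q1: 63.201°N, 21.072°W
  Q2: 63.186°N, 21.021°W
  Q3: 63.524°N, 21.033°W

Q1→1; Q2→1; Q3→4

Q1 at 63.201°N, 21.072°W:
  1: 6.322 km
  2: 17.691 km
  3: 8.584 km
  4: 25.384 km
  → nearest: 1 (6.322 km)
Q2 at 63.186°N, 21.021°W:
  1: 6.974 km
  2: 19.337 km
  3: 11.618 km
  4: 27.632 km
  → nearest: 1 (6.974 km)
Q3 at 63.524°N, 21.033°W:
  1: 30.766 km
  2: 47.653 km
  3: 33.466 km
  4: 13.284 km
  → nearest: 4 (13.284 km)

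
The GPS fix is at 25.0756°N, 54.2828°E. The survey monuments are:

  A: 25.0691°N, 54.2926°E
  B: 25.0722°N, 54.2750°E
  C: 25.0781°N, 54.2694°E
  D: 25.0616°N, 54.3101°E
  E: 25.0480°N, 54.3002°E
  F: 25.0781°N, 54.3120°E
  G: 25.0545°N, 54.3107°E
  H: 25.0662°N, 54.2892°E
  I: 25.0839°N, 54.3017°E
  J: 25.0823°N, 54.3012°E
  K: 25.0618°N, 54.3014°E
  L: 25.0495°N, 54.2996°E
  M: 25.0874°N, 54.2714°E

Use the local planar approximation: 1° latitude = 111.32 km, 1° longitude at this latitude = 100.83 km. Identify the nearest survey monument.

Distances from 25.0756°N, 54.2828°E:
A: √((-0.0065·111.32)² + (0.0098·100.83)²) = √(0.523568 + 0.976409) = 1.2247 km
B: √((-0.0034·111.32)² + (-0.0078·100.83)²) = √(0.143253 + 0.618541) = 0.8728 km
C: √((0.0025·111.32)² + (-0.0134·100.83)²) = √(0.077451 + 1.825531) = 1.3795 km
D: √((-0.0140·111.32)² + (0.0273·100.83)²) = √(2.428860 + 7.577132) = 3.1632 km
E: √((-0.0276·111.32)² + (0.0174·100.83)²) = √(9.439838 + 3.078067) = 3.5381 km
F: √((0.0025·111.32)² + (0.0292·100.83)²) = √(0.077451 + 8.668526) = 2.9574 km
G: √((-0.0211·111.32)² + (0.0279·100.83)²) = √(5.517106 + 7.913852) = 3.6648 km
H: √((-0.0094·111.32)² + (0.0064·100.83)²) = √(1.094970 + 0.416428) = 1.2294 km
I: √((0.0083·111.32)² + (0.0189·100.83)²) = √(0.853695 + 3.631643) = 2.1179 km
J: √((0.0067·111.32)² + (0.0184·100.83)²) = √(0.556283 + 3.442034) = 1.9996 km
K: √((-0.0138·111.32)² + (0.0186·100.83)²) = √(2.359960 + 3.517268) = 2.4243 km
L: √((-0.0261·111.32)² + (0.0168·100.83)²) = √(8.441651 + 2.869446) = 3.3632 km
M: √((0.0118·111.32)² + (-0.0114·100.83)²) = √(1.725482 + 1.321263) = 1.7455 km
Minimum: B at 0.8728 km.

B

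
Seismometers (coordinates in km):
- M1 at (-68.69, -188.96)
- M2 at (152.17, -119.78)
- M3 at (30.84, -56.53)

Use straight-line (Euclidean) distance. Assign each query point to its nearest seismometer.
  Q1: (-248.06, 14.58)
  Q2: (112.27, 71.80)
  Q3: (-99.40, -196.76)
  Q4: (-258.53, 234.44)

Q1 at (-248.06, 14.58):
  M1: 271.30 km
  M2: 422.18 km
  M3: 287.82 km
  → nearest: M1 (271.30 km)
Q2 at (112.27, 71.80):
  M1: 317.40 km
  M2: 195.69 km
  M3: 151.98 km
  → nearest: M3 (151.98 km)
Q3 at (-99.40, -196.76):
  M1: 31.69 km
  M2: 263.08 km
  M3: 191.38 km
  → nearest: M1 (31.69 km)
Q4 at (-258.53, 234.44):
  M1: 464.01 km
  M2: 542.35 km
  M3: 410.36 km
  → nearest: M3 (410.36 km)

Q1→M1; Q2→M3; Q3→M1; Q4→M3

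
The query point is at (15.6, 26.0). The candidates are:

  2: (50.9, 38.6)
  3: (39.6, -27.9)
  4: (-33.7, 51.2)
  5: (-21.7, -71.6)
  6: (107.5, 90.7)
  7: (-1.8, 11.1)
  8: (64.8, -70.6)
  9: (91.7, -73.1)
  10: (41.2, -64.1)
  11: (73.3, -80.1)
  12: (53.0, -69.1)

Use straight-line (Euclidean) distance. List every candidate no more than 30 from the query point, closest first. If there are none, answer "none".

Distances from (15.6, 26.0):
2: √((35.3)² + (12.6)²) = √(1246.090 + 158.760) = 37.5
3: √((24.0)² + (-53.9)²) = √(576.000 + 2905.210) = 59.0
4: √((-49.3)² + (25.2)²) = √(2430.490 + 635.040) = 55.4
5: √((-37.3)² + (-97.6)²) = √(1391.290 + 9525.760) = 104.5
6: √((91.9)² + (64.7)²) = √(8445.610 + 4186.090) = 112.4
7: √((-17.4)² + (-14.9)²) = √(302.760 + 222.010) = 22.9
8: √((49.2)² + (-96.6)²) = √(2420.640 + 9331.560) = 108.4
9: √((76.1)² + (-99.1)²) = √(5791.210 + 9820.810) = 124.9
10: √((25.6)² + (-90.1)²) = √(655.360 + 8118.010) = 93.7
11: √((57.7)² + (-106.1)²) = √(3329.290 + 11257.210) = 120.8
12: √((37.4)² + (-95.1)²) = √(1398.760 + 9044.010) = 102.2
Threshold 30: 7 (22.9) is within range.

7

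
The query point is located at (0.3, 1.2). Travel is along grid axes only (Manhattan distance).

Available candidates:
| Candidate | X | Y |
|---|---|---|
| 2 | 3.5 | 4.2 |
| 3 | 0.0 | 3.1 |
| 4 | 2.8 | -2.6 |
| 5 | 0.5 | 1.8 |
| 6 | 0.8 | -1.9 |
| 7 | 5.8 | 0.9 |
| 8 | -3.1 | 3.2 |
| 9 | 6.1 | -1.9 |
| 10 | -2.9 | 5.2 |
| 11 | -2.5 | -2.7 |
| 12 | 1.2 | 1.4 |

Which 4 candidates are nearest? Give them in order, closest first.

5, 12, 3, 6

Distances from (0.3, 1.2):
2: |3.2| + |3.0| = 3.2 + 3.0 = 6.2
3: |-0.3| + |1.9| = 0.3 + 1.9 = 2.2
4: |2.5| + |-3.8| = 2.5 + 3.8 = 6.3
5: |0.2| + |0.6| = 0.2 + 0.6 = 0.8
6: |0.5| + |-3.1| = 0.5 + 3.1 = 3.6
7: |5.5| + |-0.3| = 5.5 + 0.3 = 5.8
8: |-3.4| + |2.0| = 3.4 + 2.0 = 5.4
9: |5.8| + |-3.1| = 5.8 + 3.1 = 8.9
10: |-3.2| + |4.0| = 3.2 + 4.0 = 7.2
11: |-2.8| + |-3.9| = 2.8 + 3.9 = 6.7
12: |0.9| + |0.2| = 0.9 + 0.2 = 1.1
Sorted: 5 (0.8) < 12 (1.1) < 3 (2.2) < 6 (3.6) < 8 (5.4) < 7 (5.8) < …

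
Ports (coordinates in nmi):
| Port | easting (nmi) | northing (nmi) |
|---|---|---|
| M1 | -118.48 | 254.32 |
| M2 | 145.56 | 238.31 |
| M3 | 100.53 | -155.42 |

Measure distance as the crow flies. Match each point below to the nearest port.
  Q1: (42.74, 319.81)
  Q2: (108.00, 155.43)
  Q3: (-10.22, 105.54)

Q1→M2; Q2→M2; Q3→M1

Q1 at (42.74, 319.81):
  M1: 174.01 nmi
  M2: 131.20 nmi
  M3: 478.73 nmi
  → nearest: M2 (131.20 nmi)
Q2 at (108.00, 155.43):
  M1: 247.13 nmi
  M2: 90.99 nmi
  M3: 310.94 nmi
  → nearest: M2 (90.99 nmi)
Q3 at (-10.22, 105.54):
  M1: 184.00 nmi
  M2: 204.68 nmi
  M3: 283.49 nmi
  → nearest: M1 (184.00 nmi)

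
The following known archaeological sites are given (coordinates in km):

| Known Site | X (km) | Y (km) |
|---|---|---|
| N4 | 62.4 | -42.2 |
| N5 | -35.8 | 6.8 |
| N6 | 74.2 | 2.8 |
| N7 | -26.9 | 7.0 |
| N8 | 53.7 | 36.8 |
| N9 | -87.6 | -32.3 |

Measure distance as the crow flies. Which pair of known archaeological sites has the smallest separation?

N5 and N7

Pairwise distances:
N4–N5: 109.7 km
N4–N6: 46.5 km
N4–N7: 102.0 km
N4–N8: 79.5 km
N4–N9: 150.3 km
N5–N6: 110.1 km
N5–N7: 8.9 km
N5–N8: 94.4 km
N5–N9: 64.9 km
N6–N7: 101.2 km
N6–N8: 39.7 km
N6–N9: 165.6 km
N7–N8: 85.9 km
N7–N9: 72.3 km
N8–N9: 157.3 km
Closest pair: N5–N7 at 8.9 km.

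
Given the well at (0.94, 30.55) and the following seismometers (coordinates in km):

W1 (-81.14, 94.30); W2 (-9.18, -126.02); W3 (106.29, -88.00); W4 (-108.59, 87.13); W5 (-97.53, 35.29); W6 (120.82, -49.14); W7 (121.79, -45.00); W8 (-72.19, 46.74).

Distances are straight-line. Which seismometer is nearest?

Distances from (0.94, 30.55):
W1: √((-82.08)² + (63.75)²) = √(6737.1264 + 4064.0625) = 103.93 km
W2: √((-10.12)² + (-156.57)²) = √(102.4144 + 24514.1649) = 156.90 km
W3: √((105.35)² + (-118.55)²) = √(11098.6225 + 14054.1025) = 158.60 km
W4: √((-109.53)² + (56.58)²) = √(11996.8209 + 3201.2964) = 123.28 km
W5: √((-98.47)² + (4.74)²) = √(9696.3409 + 22.4676) = 98.58 km
W6: √((119.88)² + (-79.69)²) = √(14371.2144 + 6350.4961) = 143.95 km
W7: √((120.85)² + (-75.55)²) = √(14604.7225 + 5707.8025) = 142.52 km
W8: √((-73.13)² + (16.19)²) = √(5347.9969 + 262.1161) = 74.90 km
Minimum: W8 at 74.90 km.

W8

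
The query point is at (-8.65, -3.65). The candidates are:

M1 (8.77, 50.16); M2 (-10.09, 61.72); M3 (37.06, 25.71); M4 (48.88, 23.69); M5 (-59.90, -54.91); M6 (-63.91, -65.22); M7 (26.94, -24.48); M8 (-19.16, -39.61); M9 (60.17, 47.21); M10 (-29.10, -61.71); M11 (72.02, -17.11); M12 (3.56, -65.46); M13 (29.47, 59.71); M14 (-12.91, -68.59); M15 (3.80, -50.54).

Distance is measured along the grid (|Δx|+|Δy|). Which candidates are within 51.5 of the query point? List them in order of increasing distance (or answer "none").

M8

Distances from (-8.65, -3.65):
M1: 71.23
M2: 66.81
M3: 75.07
M4: 84.87
M5: 102.51
M6: 116.83
M7: 56.42
M8: 46.47
M9: 119.68
M10: 78.51
M11: 94.13
M12: 74.02
M13: 101.48
M14: 69.20
M15: 59.34
Threshold 51.5: M8 (46.47) is within range.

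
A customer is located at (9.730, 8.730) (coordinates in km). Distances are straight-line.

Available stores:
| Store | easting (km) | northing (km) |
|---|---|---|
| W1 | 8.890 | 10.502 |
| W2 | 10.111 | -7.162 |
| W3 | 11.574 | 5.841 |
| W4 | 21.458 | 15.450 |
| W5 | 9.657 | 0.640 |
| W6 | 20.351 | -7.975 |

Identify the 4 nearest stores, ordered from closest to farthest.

W1, W3, W5, W4

Distances from (9.730, 8.730):
W1: √((-0.840)² + (1.772)²) = √(0.70560 + 3.13998) = 1.961 km
W2: √((0.381)² + (-15.892)²) = √(0.14516 + 252.55566) = 15.897 km
W3: √((1.844)² + (-2.889)²) = √(3.40034 + 8.34632) = 3.427 km
W4: √((11.728)² + (6.720)²) = √(137.54598 + 45.15840) = 13.517 km
W5: √((-0.073)² + (-8.090)²) = √(0.00533 + 65.44810) = 8.090 km
W6: √((10.621)² + (-16.705)²) = √(112.80564 + 279.05702) = 19.796 km
Sorted: W1 (1.961 km) < W3 (3.427 km) < W5 (8.090 km) < W4 (13.517 km) < W2 (15.897 km) < W6 (19.796 km)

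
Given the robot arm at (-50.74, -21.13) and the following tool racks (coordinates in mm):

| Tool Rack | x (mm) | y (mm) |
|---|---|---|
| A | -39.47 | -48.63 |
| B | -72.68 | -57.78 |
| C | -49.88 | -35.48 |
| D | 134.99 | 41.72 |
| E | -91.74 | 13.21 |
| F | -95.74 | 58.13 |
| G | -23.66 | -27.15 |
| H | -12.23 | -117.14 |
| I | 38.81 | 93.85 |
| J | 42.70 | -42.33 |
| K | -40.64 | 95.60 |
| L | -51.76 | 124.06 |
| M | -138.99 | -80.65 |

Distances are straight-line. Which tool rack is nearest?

C

Distances from (-50.74, -21.13):
A: 29.72 mm
B: 42.72 mm
C: 14.38 mm
D: 196.08 mm
E: 53.48 mm
F: 91.14 mm
G: 27.74 mm
H: 103.45 mm
I: 145.74 mm
J: 95.81 mm
K: 117.17 mm
L: 145.19 mm
M: 106.45 mm
Minimum: C at 14.38 mm.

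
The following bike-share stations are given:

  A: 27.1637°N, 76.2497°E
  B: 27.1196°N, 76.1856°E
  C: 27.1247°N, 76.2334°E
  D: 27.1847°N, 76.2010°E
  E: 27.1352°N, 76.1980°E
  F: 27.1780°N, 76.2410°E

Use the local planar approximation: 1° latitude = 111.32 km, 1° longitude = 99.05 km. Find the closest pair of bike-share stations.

Pairwise distances:
A–B: 8.0257 km
A–C: 4.6320 km
A–D: 5.3604 km
A–E: 6.0240 km
A–F: 1.8102 km
B–C: 4.7685 km
B–D: 7.4057 km
B–E: 2.1270 km
B–F: 8.5074 km
C–D: 7.4102 km
C–E: 3.6961 km
C–F: 5.9809 km
D–E: 5.5183 km
D–F: 4.0316 km
E–F: 6.3907 km
Closest pair: A–F at 1.8102 km.

A and F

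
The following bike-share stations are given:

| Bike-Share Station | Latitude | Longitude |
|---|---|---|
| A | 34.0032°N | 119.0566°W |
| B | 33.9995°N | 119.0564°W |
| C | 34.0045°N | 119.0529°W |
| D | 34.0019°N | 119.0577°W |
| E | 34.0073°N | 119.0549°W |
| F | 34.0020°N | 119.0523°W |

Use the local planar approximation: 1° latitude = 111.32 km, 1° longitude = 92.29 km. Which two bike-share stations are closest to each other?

Pairwise distances:
A–B: 0.4123 km
A–C: 0.3709 km
A–D: 0.1768 km
A–E: 0.4826 km
A–F: 0.4187 km
B–C: 0.6435 km
B–D: 0.2929 km
B–E: 0.8793 km
B–F: 0.4697 km
C–D: 0.5292 km
C–E: 0.3622 km
C–F: 0.2838 km
D–E: 0.6543 km
D–F: 0.4985 km
E–F: 0.6369 km
Closest pair: A–D at 0.1768 km.

A and D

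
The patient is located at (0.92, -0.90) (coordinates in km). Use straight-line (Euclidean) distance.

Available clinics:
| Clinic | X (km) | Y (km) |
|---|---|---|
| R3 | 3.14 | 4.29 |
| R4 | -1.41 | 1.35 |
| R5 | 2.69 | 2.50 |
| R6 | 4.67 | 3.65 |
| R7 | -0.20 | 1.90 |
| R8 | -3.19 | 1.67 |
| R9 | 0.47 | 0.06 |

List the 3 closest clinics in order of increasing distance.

Distances from (0.92, -0.90):
R3: 5.64 km
R4: 3.24 km
R5: 3.83 km
R6: 5.90 km
R7: 3.02 km
R8: 4.85 km
R9: 1.06 km
Sorted: R9 (1.06 km) < R7 (3.02 km) < R4 (3.24 km) < R5 (3.83 km) < R8 (4.85 km) < …

R9, R7, R4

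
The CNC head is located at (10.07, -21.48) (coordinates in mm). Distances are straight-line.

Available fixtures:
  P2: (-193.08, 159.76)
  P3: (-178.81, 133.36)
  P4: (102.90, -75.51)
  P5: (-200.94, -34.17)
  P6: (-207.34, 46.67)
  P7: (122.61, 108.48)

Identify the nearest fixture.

P4

Distances from (10.07, -21.48):
P2: √((-203.15)² + (181.24)²) = √(41269.9225 + 32847.9376) = 272.25 mm
P3: √((-188.88)² + (154.84)²) = √(35675.6544 + 23975.4256) = 244.24 mm
P4: √((92.83)² + (-54.03)²) = √(8617.4089 + 2919.2409) = 107.41 mm
P5: √((-211.01)² + (-12.69)²) = √(44525.2201 + 161.0361) = 211.39 mm
P6: √((-217.41)² + (68.15)²) = √(47267.1081 + 4644.4225) = 227.84 mm
P7: √((112.54)² + (129.96)²) = √(12665.2516 + 16889.6016) = 171.92 mm
Minimum: P4 at 107.41 mm.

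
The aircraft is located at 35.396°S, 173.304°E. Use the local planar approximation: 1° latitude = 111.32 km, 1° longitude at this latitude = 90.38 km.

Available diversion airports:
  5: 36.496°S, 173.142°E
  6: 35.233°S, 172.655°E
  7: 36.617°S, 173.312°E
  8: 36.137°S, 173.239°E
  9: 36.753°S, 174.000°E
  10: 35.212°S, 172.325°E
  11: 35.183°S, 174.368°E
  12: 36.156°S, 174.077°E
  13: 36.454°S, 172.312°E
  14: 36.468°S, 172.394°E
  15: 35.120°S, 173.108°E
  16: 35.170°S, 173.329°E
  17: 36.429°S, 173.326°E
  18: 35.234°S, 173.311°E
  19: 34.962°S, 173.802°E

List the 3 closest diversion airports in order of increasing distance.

18, 16, 15

Distances from 35.396°S, 173.304°E:
5: √((-1.100·111.32)² + (-0.162·90.38)²) = √(14994.49230 + 214.37528) = 123.324 km
6: √((0.163·111.32)² + (-0.649·90.38)²) = √(329.24683 + 3440.59907) = 61.399 km
7: √((-1.221·111.32)² + (0.008·90.38)²) = √(18474.71397 + 0.52279) = 135.924 km
8: √((-0.741·111.32)² + (-0.065·90.38)²) = √(6804.28994 + 34.51210) = 82.697 km
9: √((-1.357·111.32)² + (0.696·90.38)²) = √(22819.49823 + 3956.97360) = 163.635 km
10: √((0.184·111.32)² + (-0.979·90.38)²) = √(419.54837 + 7829.06786) = 90.822 km
11: √((0.213·111.32)² + (1.064·90.38)²) = √(562.21911 + 9247.57644) = 99.044 km
12: √((-0.760·111.32)² + (0.773·90.38)²) = √(7157.70145 + 4880.94217) = 109.721 km
13: √((-1.058·111.32)² + (-0.992·90.38)²) = √(13871.31809 + 8038.37048) = 148.019 km
14: √((-1.072·111.32)² + (-0.910·90.38)²) = √(14240.85177 + 6764.37162) = 144.932 km
15: √((0.276·111.32)² + (-0.196·90.38)²) = √(943.98384 + 313.80280) = 35.465 km
16: √((0.226·111.32)² + (0.025·90.38)²) = √(632.94107 + 5.10534) = 25.260 km
17: √((-1.033·111.32)² + (0.022·90.38)²) = √(13223.51884 + 3.95358) = 115.011 km
18: √((0.162·111.32)² + (0.007·90.38)²) = √(325.21939 + 0.40026) = 18.045 km
19: √((0.434·111.32)² + (0.498·90.38)²) = √(2334.13437 + 2025.83169) = 66.030 km
Sorted: 18 (18.045 km) < 16 (25.260 km) < 15 (35.465 km) < 6 (61.399 km) < 19 (66.030 km) < …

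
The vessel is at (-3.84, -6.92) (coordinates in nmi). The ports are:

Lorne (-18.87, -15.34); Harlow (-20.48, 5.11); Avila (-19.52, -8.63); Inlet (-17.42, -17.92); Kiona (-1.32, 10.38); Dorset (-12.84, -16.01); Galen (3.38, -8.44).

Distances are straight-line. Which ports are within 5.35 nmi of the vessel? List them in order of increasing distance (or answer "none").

none

Distances from (-3.84, -6.92):
Lorne: 17.228 nmi
Harlow: 20.533 nmi
Avila: 15.773 nmi
Inlet: 17.476 nmi
Kiona: 17.483 nmi
Dorset: 12.792 nmi
Galen: 7.378 nmi
Threshold 5.35 nmi: none within range.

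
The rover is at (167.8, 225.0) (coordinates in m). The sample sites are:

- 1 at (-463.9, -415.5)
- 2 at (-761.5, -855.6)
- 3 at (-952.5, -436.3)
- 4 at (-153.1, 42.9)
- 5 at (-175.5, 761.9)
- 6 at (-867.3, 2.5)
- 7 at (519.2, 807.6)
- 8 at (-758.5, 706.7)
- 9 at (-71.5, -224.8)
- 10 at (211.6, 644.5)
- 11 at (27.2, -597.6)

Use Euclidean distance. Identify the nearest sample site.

Distances from (167.8, 225.0):
1: √((-631.7)² + (-640.5)²) = √(399044.890 + 410240.250) = 899.6 m
2: √((-929.3)² + (-1080.6)²) = √(863598.490 + 1167696.360) = 1425.2 m
3: √((-1120.3)² + (-661.3)²) = √(1255072.090 + 437317.690) = 1300.9 m
4: √((-320.9)² + (-182.1)²) = √(102976.810 + 33160.410) = 369.0 m
5: √((-343.3)² + (536.9)²) = √(117854.890 + 288261.610) = 637.3 m
6: √((-1035.1)² + (-222.5)²) = √(1071432.010 + 49506.250) = 1058.7 m
7: √((351.4)² + (582.6)²) = √(123481.960 + 339422.760) = 680.4 m
8: √((-926.3)² + (481.7)²) = √(858031.690 + 232034.890) = 1044.1 m
9: √((-239.3)² + (-449.8)²) = √(57264.490 + 202320.040) = 509.5 m
10: √((43.8)² + (419.5)²) = √(1918.440 + 175980.250) = 421.8 m
11: √((-140.6)² + (-822.6)²) = √(19768.360 + 676670.760) = 834.5 m
Minimum: 4 at 369.0 m.

4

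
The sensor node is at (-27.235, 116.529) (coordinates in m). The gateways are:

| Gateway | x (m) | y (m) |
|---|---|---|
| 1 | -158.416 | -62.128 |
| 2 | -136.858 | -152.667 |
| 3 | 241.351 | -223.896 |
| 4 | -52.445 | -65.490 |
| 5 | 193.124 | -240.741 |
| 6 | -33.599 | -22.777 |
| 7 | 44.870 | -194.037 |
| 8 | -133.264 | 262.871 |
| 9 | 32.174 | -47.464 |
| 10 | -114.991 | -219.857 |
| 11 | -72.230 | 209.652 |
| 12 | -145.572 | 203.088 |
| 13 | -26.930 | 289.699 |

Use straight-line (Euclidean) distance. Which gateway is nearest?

11

Distances from (-27.235, 116.529):
1: 221.646 m
2: 290.661 m
3: 433.622 m
4: 183.757 m
5: 419.762 m
6: 139.451 m
7: 318.827 m
8: 180.716 m
9: 174.422 m
10: 347.644 m
11: 103.424 m
12: 146.616 m
13: 173.170 m
Minimum: 11 at 103.424 m.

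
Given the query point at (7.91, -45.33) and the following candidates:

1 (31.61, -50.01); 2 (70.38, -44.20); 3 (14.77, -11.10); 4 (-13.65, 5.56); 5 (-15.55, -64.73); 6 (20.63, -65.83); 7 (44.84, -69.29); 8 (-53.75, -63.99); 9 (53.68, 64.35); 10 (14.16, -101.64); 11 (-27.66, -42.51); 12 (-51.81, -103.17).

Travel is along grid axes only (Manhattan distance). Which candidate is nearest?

Distances from (7.91, -45.33):
1: 28.38
2: 63.60
3: 41.09
4: 72.45
5: 42.86
6: 33.22
7: 60.89
8: 80.32
9: 155.45
10: 62.56
11: 38.39
12: 117.56
Minimum: 1 at 28.38.

1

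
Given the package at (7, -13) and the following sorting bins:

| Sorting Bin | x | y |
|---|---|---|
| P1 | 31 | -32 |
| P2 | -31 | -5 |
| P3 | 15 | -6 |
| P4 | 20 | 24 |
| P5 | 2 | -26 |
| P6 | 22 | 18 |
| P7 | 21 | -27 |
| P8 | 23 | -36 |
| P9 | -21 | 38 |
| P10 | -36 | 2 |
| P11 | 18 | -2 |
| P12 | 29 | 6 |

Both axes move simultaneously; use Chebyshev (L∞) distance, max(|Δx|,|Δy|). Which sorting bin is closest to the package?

P3

Distances from (7, -13):
P1: max(|24|, |-19|) = 24
P2: max(|-38|, |8|) = 38
P3: max(|8|, |7|) = 8
P4: max(|13|, |37|) = 37
P5: max(|-5|, |-13|) = 13
P6: max(|15|, |31|) = 31
P7: max(|14|, |-14|) = 14
P8: max(|16|, |-23|) = 23
P9: max(|-28|, |51|) = 51
P10: max(|-43|, |15|) = 43
P11: max(|11|, |11|) = 11
P12: max(|22|, |19|) = 22
Minimum: P3 at 8.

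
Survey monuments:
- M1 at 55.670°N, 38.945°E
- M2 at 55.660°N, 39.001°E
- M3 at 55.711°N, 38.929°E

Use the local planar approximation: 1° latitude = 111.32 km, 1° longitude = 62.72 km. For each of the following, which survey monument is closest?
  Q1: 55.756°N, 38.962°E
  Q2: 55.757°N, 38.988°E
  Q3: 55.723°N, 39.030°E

Q1 at 55.756°N, 38.962°E:
  M1: 9.633 km
  M2: 10.963 km
  M3: 5.420 km
  → nearest: M3 (5.420 km)
Q2 at 55.757°N, 38.988°E:
  M1: 10.053 km
  M2: 10.829 km
  M3: 6.318 km
  → nearest: M3 (6.318 km)
Q3 at 55.723°N, 39.030°E:
  M1: 7.952 km
  M2: 7.245 km
  M3: 6.474 km
  → nearest: M3 (6.474 km)

Q1→M3; Q2→M3; Q3→M3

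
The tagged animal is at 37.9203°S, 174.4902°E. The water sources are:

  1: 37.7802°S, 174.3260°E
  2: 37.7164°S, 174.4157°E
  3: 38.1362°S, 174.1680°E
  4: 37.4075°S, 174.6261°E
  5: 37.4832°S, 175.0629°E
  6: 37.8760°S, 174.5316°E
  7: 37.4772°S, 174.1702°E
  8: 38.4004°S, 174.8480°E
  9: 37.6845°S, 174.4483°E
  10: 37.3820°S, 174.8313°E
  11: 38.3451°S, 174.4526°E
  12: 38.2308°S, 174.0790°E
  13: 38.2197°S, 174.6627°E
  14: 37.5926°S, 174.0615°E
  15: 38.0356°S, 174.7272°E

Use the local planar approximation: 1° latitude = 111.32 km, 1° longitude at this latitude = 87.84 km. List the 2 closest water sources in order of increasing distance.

Distances from 37.9203°S, 174.4902°E:
1: √((0.1401·111.32)² + (-0.1642·87.84)²) = √(243.233095 + 208.032391) = 21.2430 km
2: √((0.2039·111.32)² + (-0.0745·87.84)²) = √(515.205923 + 42.824983) = 23.6227 km
3: √((-0.2159·111.32)² + (-0.3222·87.84)²) = √(577.632579 + 801.005921) = 37.1300 km
4: √((0.5128·111.32)² + (0.1359·87.84)²) = √(3258.685351 + 142.502856) = 58.3197 km
5: √((0.4371·111.32)² + (0.5727·87.84)²) = √(2367.598239 + 2530.690416) = 69.9878 km
6: √((0.0443·111.32)² + (0.0414·87.84)²) = √(24.319456 + 13.224685) = 6.1273 km
7: √((0.4431·111.32)² + (-0.3200·87.84)²) = √(2433.043622 + 790.104637) = 56.7728 km
8: √((-0.4801·111.32)² + (0.3578·87.84)²) = √(2856.339379 + 987.791595) = 62.0011 km
9: √((0.2358·111.32)² + (-0.0419·87.84)²) = √(689.023441 + 13.546051) = 26.5060 km
10: √((0.5383·111.32)² + (0.3411·87.84)²) = √(3590.832564 + 897.734867) = 66.9968 km
11: √((-0.4248·111.32)² + (-0.0376·87.84)²) = √(2236.224552 + 10.908382) = 47.4039 km
12: √((-0.3105·111.32)² + (-0.4112·87.84)²) = √(1194.729547 + 1304.640530) = 49.9937 km
13: √((-0.2994·111.32)² + (0.1725·87.84)²) = √(1110.836106 + 229.595226) = 36.6119 km
14: √((0.3277·111.32)² + (-0.4287·87.84)²) = √(1330.758590 + 1418.050252) = 52.4291 km
15: √((-0.1153·111.32)² + (0.2370·87.84)²) = √(164.742256 + 433.392455) = 24.4568 km
Sorted: 6 (6.1273 km) < 1 (21.2430 km) < 2 (23.6227 km) < 15 (24.4568 km) < …

6, 1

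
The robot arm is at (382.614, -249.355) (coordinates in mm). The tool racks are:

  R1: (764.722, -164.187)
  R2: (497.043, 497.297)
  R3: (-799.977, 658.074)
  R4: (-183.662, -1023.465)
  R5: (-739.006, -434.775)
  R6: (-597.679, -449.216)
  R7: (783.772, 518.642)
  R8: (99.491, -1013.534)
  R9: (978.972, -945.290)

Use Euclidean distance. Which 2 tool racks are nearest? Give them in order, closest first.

R1, R2

Distances from (382.614, -249.355):
R1: √((382.108)² + (85.168)²) = √(146006.52366 + 7253.58822) = 391.484 mm
R2: √((114.429)² + (746.652)²) = √(13093.99604 + 557489.20910) = 755.370 mm
R3: √((-1182.591)² + (907.429)²) = √(1398521.47328 + 823427.39004) = 1490.620 mm
R4: √((-566.276)² + (-774.110)²) = √(320668.50818 + 599246.29210) = 959.122 mm
R5: √((-1121.620)² + (-185.420)²) = √(1258031.42440 + 34380.57640) = 1136.843 mm
R6: √((-980.293)² + (-199.861)²) = √(960974.36585 + 39944.41932) = 1000.459 mm
R7: √((401.158)² + (767.997)²) = √(160927.74096 + 589819.39201) = 866.457 mm
R8: √((-283.123)² + (-764.179)²) = √(80158.63313 + 583969.54404) = 814.941 mm
R9: √((596.358)² + (-695.935)²) = √(355642.86416 + 484325.52422) = 916.498 mm
Sorted: R1 (391.484 mm) < R2 (755.370 mm) < R8 (814.941 mm) < R7 (866.457 mm) < …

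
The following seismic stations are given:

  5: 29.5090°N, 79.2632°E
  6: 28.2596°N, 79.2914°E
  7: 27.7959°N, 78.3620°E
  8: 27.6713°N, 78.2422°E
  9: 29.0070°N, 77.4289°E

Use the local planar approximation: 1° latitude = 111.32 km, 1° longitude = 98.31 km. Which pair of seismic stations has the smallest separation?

Pairwise distances:
5–6: 139.1108 km
5–7: 210.2779 km
5–8: 227.8707 km
5–9: 188.7903 km
6–7: 104.9423 km
6–8: 122.1808 km
6–9: 201.1189 km
7–8: 18.1962 km
7–9: 163.0684 km
8–9: 168.8243 km
Closest pair: 7–8 at 18.1962 km.

7 and 8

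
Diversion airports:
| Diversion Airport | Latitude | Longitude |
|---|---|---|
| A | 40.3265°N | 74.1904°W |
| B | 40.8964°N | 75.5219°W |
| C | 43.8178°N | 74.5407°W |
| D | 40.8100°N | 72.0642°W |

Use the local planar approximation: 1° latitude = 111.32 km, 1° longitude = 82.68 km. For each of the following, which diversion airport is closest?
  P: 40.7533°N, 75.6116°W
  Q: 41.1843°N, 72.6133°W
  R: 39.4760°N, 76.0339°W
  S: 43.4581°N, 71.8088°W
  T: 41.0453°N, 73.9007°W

P→B; Q→D; R→B; S→C; T→A

P at 40.7533°N, 75.6116°W:
  A: √((-0.4268·111.32)² + (1.4212·82.68)²) = √(2257.330849 + 13807.381783) = 126.7466 km
  B: √((0.1431·111.32)² + (0.0897·82.68)²) = √(253.761459 + 55.002930) = 17.5717 km
  C: √((3.0645·111.32)² + (1.0709·82.68)²) = √(116376.595119 + 7839.687889) = 352.4433 km
  D: √((0.0567·111.32)² + (3.5474·82.68)²) = √(39.839375 + 86024.322172) = 293.3669 km
  → nearest: B (17.5717 km)
Q at 41.1843°N, 72.6133°W:
  A: √((-0.8578·111.32)² + (-1.5771·82.68)²) = √(9118.396630 + 17002.759011) = 161.6204 km
  B: √((-0.2879·111.32)² + (-2.9086·82.68)²) = √(1027.140196 + 57832.096375) = 242.6092 km
  C: √((2.6335·111.32)² + (-1.9274·82.68)²) = √(85943.500912 + 25394.791134) = 333.6739 km
  D: √((-0.3743·111.32)² + (0.5491·82.68)²) = √(1736.145222 + 2061.122591) = 61.6220 km
  → nearest: D (61.6220 km)
R at 39.4760°N, 76.0339°W:
  A: √((0.8505·111.32)² + (1.8435·82.68)²) = √(8963.859303 + 23232.033208) = 179.4321 km
  B: √((1.4204·111.32)² + (0.5120·82.68)²) = √(25001.595392 + 1792.011770) = 163.6875 km
  C: √((4.3418·111.32)² + (1.4932·82.68)²) = √(233607.092373 + 15241.822455) = 498.8476 km
  D: √((1.3340·111.32)² + (3.9697·82.68)²) = √(22052.511361 + 107724.952313) = 360.2464 km
  → nearest: B (163.6875 km)
S at 43.4581°N, 71.8088°W:
  A: √((-3.1316·111.32)² + (-2.3816·82.68)²) = √(121528.731301 + 38773.819049) = 400.3780 km
  B: √((-2.5617·111.32)² + (-3.7131·82.68)²) = √(81321.041453 + 94248.452313) = 419.0101 km
  C: √((0.3597·111.32)² + (-2.7319·82.68)²) = √(1603.346068 + 51018.834388) = 229.3952 km
  D: √((-2.6481·111.32)² + (-0.2554·82.68)²) = √(86899.075866 + 445.905390) = 295.5418 km
  → nearest: C (229.3952 km)
T at 41.0453°N, 73.9007°W:
  A: √((-0.7188·111.32)² + (-0.2897·82.68)²) = √(6402.690843 + 573.717274) = 83.5249 km
  B: √((-0.1489·111.32)² + (-1.6212·82.68)²) = √(274.748792 + 17966.940354) = 135.0618 km
  C: √((2.7725·111.32)² + (-0.6400·82.68)²) = √(95255.378044 + 2800.018391) = 313.1380 km
  D: √((-0.2353·111.32)² + (1.8365·82.68)²) = √(686.104471 + 23055.938301) = 154.0845 km
  → nearest: A (83.5249 km)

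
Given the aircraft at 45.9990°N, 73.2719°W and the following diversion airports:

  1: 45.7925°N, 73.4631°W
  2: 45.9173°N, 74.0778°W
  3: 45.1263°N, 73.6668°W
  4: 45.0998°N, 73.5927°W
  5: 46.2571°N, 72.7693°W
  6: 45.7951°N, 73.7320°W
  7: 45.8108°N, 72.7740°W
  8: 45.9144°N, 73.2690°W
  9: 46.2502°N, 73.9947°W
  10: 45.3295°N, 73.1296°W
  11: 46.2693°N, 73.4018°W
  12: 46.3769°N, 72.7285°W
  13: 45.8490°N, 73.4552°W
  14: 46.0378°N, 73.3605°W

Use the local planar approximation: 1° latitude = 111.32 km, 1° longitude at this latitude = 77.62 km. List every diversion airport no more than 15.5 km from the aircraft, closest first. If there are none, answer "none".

Distances from 45.9990°N, 73.2719°W:
1: √((-0.2065·111.32)² + (-0.1912·77.62)²) = √(528.428834 + 220.253619) = 27.3621 km
2: √((-0.0817·111.32)² + (-0.8059·77.62)²) = √(82.716187 + 3912.997661) = 63.2117 km
3: √((-0.8727·111.32)² + (-0.3949·77.62)²) = √(9437.921206 + 939.553564) = 101.8699 km
4: √((-0.8992·111.32)² + (-0.3208·77.62)²) = √(10019.798590 + 620.034701) = 103.1496 km
5: √((0.2581·111.32)² + (0.5026·77.62)²) = √(825.510125 + 1521.921476) = 48.4503 km
6: √((-0.2039·111.32)² + (-0.4601·77.62)²) = √(515.205923 + 1275.415655) = 42.3157 km
7: √((-0.1882·111.32)² + (0.4979·77.62)²) = √(438.920266 + 1493.590454) = 43.9603 km
8: √((-0.0846·111.32)² + (0.0029·77.62)²) = √(88.692546 + 0.050669) = 9.4204 km
9: √((0.2512·111.32)² + (-0.7228·77.62)²) = √(781.962030 + 3147.629193) = 62.6865 km
10: √((-0.6695·111.32)² + (0.1423·77.62)²) = √(5554.533086 + 121.999226) = 75.3428 km
11: √((0.2703·111.32)² + (-0.1299·77.62)²) = √(905.395823 + 101.663622) = 31.7342 km
12: √((0.3779·111.32)² + (0.5434·77.62)²) = √(1769.702153 + 1779.043409) = 59.5713 km
13: √((-0.1500·111.32)² + (-0.1833·77.62)²) = √(278.823204 + 202.428756) = 21.9375 km
14: √((0.0388·111.32)² + (-0.0886·77.62)²) = √(18.655627 + 47.294945) = 8.1210 km
Threshold 15.5 km: 14 (8.1210 km), 8 (9.4204 km) are within range.

14, 8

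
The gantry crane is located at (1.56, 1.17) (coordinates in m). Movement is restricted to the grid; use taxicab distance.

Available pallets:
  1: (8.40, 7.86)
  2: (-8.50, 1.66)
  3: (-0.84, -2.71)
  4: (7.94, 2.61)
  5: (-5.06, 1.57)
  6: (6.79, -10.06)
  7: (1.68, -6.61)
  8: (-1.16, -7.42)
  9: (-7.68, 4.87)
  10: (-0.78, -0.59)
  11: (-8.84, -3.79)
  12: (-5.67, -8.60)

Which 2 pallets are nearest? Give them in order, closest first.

10, 3

Distances from (1.56, 1.17):
1: 13.53 m
2: 10.55 m
3: 6.28 m
4: 7.82 m
5: 7.02 m
6: 16.46 m
7: 7.90 m
8: 11.31 m
9: 12.94 m
10: 4.10 m
11: 15.36 m
12: 17.00 m
Sorted: 10 (4.10 m) < 3 (6.28 m) < 5 (7.02 m) < 4 (7.82 m) < …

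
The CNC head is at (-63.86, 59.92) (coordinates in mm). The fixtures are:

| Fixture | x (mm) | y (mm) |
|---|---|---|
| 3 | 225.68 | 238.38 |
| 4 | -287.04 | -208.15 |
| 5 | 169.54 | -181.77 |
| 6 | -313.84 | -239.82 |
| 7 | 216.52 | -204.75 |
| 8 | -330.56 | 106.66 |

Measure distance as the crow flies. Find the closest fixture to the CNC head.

8

Distances from (-63.86, 59.92):
3: √((289.54)² + (178.46)²) = √(83833.4116 + 31847.9716) = 340.12 mm
4: √((-223.18)² + (-268.07)²) = √(49809.3124 + 71861.5249) = 348.81 mm
5: √((233.40)² + (-241.69)²) = √(54475.5600 + 58414.0561) = 335.99 mm
6: √((-249.98)² + (-299.74)²) = √(62490.0004 + 89844.0676) = 390.30 mm
7: √((280.38)² + (-264.67)²) = √(78612.9444 + 70050.2089) = 385.57 mm
8: √((-266.70)² + (46.74)²) = √(71128.8900 + 2184.6276) = 270.76 mm
Minimum: 8 at 270.76 mm.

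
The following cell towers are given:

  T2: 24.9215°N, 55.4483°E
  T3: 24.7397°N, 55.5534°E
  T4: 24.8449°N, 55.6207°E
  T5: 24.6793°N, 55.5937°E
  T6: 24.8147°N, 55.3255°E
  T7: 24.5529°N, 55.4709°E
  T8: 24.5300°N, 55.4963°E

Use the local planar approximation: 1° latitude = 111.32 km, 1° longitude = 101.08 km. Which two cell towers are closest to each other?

Pairwise distances:
T2–T3: √((-0.1818·111.32)² + (0.1051·101.08)²) = √(409.575673 + 112.858922) = 22.8568 km
T2–T4: √((-0.0766·111.32)² + (0.1724·101.08)²) = √(72.711639 + 303.672168) = 19.4006 km
T2–T5: √((-0.2422·111.32)² + (0.1454·101.08)²) = √(726.933483 + 216.002750) = 30.7073 km
T2–T6: √((-0.1068·111.32)² + (-0.1228·101.08)²) = √(141.347750 + 154.073235) = 17.1878 km
T2–T7: √((-0.3686·111.32)² + (0.0226·101.08)²) = √(1683.670324 + 5.218520) = 41.0961 km
T2–T8: √((-0.3915·111.32)² + (0.0480·101.08)²) = √(1899.371548 + 23.540351) = 43.8510 km
T3–T4: √((0.1052·111.32)² + (0.0673·101.08)²) = √(137.144336 + 46.276510) = 13.5433 km
T3–T5: √((-0.0604·111.32)² + (0.0403·101.08)²) = √(45.208518 + 16.593598) = 7.8614 km
T3–T6: √((0.0750·111.32)² + (-0.2279·101.08)²) = √(69.705801 + 530.663378) = 24.5024 km
T3–T7: √((-0.1868·111.32)² + (-0.0825·101.08)²) = √(432.414391 + 69.540589) = 22.4044 km
T3–T8: √((-0.2097·111.32)² + (-0.0571·101.08)²) = √(544.933185 + 33.312152) = 24.0467 km
T4–T5: √((-0.1656·111.32)² + (-0.0270·101.08)²) = √(339.834182 + 7.448314) = 18.6355 km
T4–T6: √((-0.0302·111.32)² + (-0.2952·101.08)²) = √(11.302130 + 890.354940) = 30.0276 km
T4–T7: √((-0.2920·111.32)² + (-0.1498·101.08)²) = √(1056.603630 + 229.273623) = 35.8591 km
T4–T8: √((-0.3149·111.32)² + (-0.1244·101.08)²) = √(1228.829749 + 158.114328) = 37.2417 km
T5–T6: √((0.1354·111.32)² + (-0.2682·101.08)²) = √(227.187129 + 734.933448) = 31.0181 km
T5–T7: √((-0.1264·111.32)² + (-0.1228·101.08)²) = √(197.988763 + 154.073235) = 18.7633 km
T5–T8: √((-0.1493·111.32)² + (-0.0974·101.08)²) = √(276.226926 + 96.927806) = 19.3172 km
T6–T7: √((-0.2618·111.32)² + (0.1454·101.08)²) = √(849.348022 + 216.002750) = 32.6397 km
T6–T8: √((-0.2847·111.32)² + (0.1708·101.08)²) = √(1004.433825 + 298.061717) = 36.0901 km
T7–T8: √((-0.0229·111.32)² + (0.0254·101.08)²) = √(6.498563 + 6.591707) = 3.6180 km
Closest pair: T7–T8 at 3.6180 km.

T7 and T8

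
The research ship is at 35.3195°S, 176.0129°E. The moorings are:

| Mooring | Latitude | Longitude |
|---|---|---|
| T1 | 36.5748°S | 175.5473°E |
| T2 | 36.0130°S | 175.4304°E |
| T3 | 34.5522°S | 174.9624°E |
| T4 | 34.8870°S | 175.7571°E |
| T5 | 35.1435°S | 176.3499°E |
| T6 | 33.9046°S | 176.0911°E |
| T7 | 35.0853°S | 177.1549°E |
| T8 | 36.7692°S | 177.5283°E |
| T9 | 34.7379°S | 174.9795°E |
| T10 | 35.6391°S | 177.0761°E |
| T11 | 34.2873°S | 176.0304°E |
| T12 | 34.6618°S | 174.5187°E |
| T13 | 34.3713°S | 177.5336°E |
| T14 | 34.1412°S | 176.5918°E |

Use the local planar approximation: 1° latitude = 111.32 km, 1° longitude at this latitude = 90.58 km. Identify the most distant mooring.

Distances from 35.3195°S, 176.0129°E:
T1: √((-1.2553·111.32)² + (-0.4656·90.58)²) = √(19527.266482 + 1778.650325) = 145.9655 km
T2: √((-0.6935·111.32)² + (-0.5825·90.58)²) = √(5959.904848 + 2783.918340) = 93.5084 km
T3: √((0.7673·111.32)² + (-1.0505·90.58)²) = √(7295.865040 + 9054.338905) = 127.8679 km
T4: √((0.4325·111.32)² + (-0.2558·90.58)²) = √(2318.027687 + 536.865768) = 53.4312 km
T5: √((0.1760·111.32)² + (0.3370·90.58)²) = √(383.859003 + 931.803708) = 36.2721 km
T6: √((1.4149·111.32)² + (0.0782·90.58)²) = √(24808.350464 + 50.173932) = 157.6659 km
T7: √((0.2342·111.32)² + (1.1420·90.58)²) = √(679.704549 + 10700.321842) = 106.6772 km
T8: √((-1.4497·111.32)² + (1.5154·90.58)²) = √(26043.699347 + 18841.661557) = 211.8617 km
T9: √((0.5816·111.32)² + (-1.0334·90.58)²) = √(4191.748244 + 8761.965667) = 113.8144 km
T10: √((-0.3196·111.32)² + (1.0632·90.58)²) = √(1265.784976 + 9274.586767) = 102.6663 km
T11: √((1.0322·111.32)² + (0.0175·90.58)²) = √(13203.045039 + 2.512701) = 114.9154 km
T12: √((0.6577·111.32)² + (-1.4942·90.58)²) = √(5360.460240 + 18318.170494) = 153.8786 km
T13: √((0.9482·111.32)² + (1.5207·90.58)²) = √(11141.567540 + 18973.686678) = 173.5375 km
T14: √((1.1783·111.32)² + (0.5789·90.58)²) = √(17205.137616 + 2749.614009) = 141.2613 km
Maximum: T8 at 211.8617 km.

T8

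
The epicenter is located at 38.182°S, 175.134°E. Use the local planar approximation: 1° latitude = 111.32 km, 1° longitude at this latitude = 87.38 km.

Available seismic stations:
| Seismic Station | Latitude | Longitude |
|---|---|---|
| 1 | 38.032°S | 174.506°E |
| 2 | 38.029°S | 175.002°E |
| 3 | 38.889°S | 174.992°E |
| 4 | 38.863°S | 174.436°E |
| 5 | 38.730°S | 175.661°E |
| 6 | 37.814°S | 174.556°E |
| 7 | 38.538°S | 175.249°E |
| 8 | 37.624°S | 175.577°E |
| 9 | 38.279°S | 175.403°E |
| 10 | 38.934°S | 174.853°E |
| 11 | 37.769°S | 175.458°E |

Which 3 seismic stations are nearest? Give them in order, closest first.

Distances from 38.182°S, 175.134°E:
1: 57.359 km
2: 20.570 km
3: 79.675 km
4: 97.298 km
5: 76.433 km
6: 65.031 km
7: 40.884 km
8: 73.191 km
9: 25.867 km
10: 87.239 km
11: 53.993 km
Sorted: 2 (20.570 km) < 9 (25.867 km) < 7 (40.884 km) < 11 (53.993 km) < 1 (57.359 km) < …

2, 9, 7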